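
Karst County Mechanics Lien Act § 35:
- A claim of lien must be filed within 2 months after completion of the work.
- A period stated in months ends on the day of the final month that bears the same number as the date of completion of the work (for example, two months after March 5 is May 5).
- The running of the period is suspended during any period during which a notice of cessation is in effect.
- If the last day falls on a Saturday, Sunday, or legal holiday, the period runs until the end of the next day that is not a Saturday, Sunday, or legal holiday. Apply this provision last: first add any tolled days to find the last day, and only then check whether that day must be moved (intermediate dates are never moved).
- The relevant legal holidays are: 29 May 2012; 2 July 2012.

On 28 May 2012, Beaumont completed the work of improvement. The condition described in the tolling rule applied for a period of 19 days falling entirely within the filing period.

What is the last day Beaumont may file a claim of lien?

August 16, 2012

2 months after 28 May 2012 is July 28, 2012.
Tolling adds 19 days: July 28, 2012 + 19 days = August 16, 2012.
August 16, 2012 is a Thursday and not a legal holiday, so no extension applies.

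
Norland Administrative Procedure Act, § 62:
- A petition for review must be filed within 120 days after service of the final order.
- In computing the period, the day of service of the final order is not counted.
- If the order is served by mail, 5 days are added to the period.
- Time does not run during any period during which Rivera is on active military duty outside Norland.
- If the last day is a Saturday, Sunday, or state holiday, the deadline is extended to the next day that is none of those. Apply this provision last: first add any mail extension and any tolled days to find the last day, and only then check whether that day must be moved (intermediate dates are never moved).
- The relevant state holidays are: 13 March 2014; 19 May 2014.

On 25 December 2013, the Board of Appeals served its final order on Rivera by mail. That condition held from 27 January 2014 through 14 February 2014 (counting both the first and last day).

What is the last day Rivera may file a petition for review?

May 20, 2014

120 days after 25 December 2013 is April 24, 2014.
Service was by mail, adding 5 days: April 24, 2014 + 5 days = April 29, 2014.
From January 27, 2014 through February 14, 2014 inclusive is 19 days; tolling adds 19 days: April 29, 2014 + 19 days = May 18, 2014.
May 18, 2014 is Sunday; May 19, 2014 is a listed holiday. The next qualifying day is May 20, 2014.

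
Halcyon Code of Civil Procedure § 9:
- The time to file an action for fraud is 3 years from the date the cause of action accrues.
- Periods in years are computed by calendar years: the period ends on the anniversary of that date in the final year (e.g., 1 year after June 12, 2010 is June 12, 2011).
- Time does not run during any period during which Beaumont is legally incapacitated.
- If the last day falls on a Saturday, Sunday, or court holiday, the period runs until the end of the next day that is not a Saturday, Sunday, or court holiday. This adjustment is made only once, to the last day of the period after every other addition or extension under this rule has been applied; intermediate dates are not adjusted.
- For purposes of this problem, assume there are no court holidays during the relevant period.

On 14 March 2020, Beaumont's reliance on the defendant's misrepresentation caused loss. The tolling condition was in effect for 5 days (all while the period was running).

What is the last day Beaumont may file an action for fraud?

March 20, 2023

3 years after 14 March 2020 is March 14, 2023.
Tolling adds 5 days: March 14, 2023 + 5 days = March 19, 2023.
March 19, 2023 is Sunday. The next qualifying day is March 20, 2023.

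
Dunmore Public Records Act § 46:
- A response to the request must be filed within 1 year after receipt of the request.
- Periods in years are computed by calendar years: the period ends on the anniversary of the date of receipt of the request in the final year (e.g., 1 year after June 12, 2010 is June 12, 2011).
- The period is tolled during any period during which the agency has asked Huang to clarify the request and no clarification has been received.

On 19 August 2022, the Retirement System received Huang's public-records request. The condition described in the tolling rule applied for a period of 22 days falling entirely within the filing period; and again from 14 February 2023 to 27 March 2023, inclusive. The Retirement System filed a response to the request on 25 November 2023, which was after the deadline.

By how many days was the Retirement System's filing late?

1 year after 19 August 2022 is August 19, 2023.
Tolling adds 22 days: August 19, 2023 + 22 days = September 10, 2023.
From February 14, 2023 through March 27, 2023 inclusive is 42 days; tolling adds 42 days: September 10, 2023 + 42 days = October 22, 2023.
The deadline is October 22, 2023; from October 22, 2023 to November 25, 2023 is 34 days.

34 days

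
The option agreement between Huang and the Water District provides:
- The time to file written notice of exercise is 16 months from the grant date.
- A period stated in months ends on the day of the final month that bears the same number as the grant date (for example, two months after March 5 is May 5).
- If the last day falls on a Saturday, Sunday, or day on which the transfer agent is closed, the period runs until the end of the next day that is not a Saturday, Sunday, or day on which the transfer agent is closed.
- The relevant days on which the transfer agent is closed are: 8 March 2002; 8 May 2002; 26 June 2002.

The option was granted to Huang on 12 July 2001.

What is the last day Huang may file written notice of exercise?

November 12, 2002

16 months after 12 July 2001 is November 12, 2002.
November 12, 2002 is a Tuesday and not a day on which the transfer agent is closed, so no extension applies.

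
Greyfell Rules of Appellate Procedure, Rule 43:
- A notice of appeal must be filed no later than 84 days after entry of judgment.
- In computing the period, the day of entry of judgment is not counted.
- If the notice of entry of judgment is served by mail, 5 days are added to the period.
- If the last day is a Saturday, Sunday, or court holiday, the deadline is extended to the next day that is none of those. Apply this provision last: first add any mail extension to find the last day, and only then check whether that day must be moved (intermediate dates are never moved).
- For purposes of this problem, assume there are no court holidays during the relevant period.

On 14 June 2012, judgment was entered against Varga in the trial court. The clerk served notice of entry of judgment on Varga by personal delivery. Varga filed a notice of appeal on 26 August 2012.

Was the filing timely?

Yes

84 days after 14 June 2012 is September 6, 2012.
Service was not by mail, so no mail extension applies.
September 6, 2012 is a Thursday and not a court holiday, so no extension applies.
The deadline is September 6, 2012; the filing on August 26, 2012 is on or before that date.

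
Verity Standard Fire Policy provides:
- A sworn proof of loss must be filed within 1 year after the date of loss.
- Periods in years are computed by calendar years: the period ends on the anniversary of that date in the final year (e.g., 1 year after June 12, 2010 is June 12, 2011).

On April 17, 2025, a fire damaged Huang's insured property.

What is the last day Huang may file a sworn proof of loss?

April 17, 2026

1 year after April 17, 2025 is April 17, 2026.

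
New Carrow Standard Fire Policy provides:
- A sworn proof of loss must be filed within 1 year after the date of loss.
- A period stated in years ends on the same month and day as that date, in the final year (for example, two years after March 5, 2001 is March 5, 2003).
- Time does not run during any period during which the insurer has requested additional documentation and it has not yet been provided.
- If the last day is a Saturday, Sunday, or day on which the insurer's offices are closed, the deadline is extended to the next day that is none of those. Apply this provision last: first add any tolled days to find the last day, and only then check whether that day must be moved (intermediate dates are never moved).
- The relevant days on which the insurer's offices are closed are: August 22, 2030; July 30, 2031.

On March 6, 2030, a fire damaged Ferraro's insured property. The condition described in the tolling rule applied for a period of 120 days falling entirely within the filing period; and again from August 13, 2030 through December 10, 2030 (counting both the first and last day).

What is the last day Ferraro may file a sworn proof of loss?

November 3, 2031

1 year after March 6, 2030 is March 6, 2031.
Tolling adds 120 days: March 6, 2031 + 120 days = July 4, 2031.
From August 13, 2030 through December 10, 2030 inclusive is 120 days; tolling adds 120 days: July 4, 2031 + 120 days = November 1, 2031.
November 1, 2031 is Saturday; November 2, 2031 is Sunday. The next qualifying day is November 3, 2031.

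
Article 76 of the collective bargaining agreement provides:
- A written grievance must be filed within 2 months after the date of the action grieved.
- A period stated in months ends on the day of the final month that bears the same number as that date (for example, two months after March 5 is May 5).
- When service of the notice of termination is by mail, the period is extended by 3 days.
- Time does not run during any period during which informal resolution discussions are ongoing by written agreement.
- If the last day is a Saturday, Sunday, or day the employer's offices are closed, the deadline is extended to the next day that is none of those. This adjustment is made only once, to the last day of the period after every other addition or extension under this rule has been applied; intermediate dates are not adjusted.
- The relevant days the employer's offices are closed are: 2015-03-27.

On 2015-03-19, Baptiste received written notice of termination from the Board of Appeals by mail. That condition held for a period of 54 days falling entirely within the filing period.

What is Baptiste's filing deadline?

2 months after 2015-03-19 is May 19, 2015.
Service was by mail, adding 3 days: May 19, 2015 + 3 days = May 22, 2015.
Tolling adds 54 days: May 22, 2015 + 54 days = July 15, 2015.
July 15, 2015 is a Wednesday and not a day the employer's offices are closed, so no extension applies.

July 15, 2015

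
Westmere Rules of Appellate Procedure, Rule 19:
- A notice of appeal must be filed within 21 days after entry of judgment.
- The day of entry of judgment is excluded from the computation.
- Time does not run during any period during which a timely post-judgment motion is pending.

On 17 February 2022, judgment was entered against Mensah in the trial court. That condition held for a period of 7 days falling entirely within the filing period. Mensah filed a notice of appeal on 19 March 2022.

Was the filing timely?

21 days after 17 February 2022 is March 10, 2022.
Tolling adds 7 days: March 10, 2022 + 7 days = March 17, 2022.
The deadline is March 17, 2022; the filing on March 19, 2022 is after that date.

No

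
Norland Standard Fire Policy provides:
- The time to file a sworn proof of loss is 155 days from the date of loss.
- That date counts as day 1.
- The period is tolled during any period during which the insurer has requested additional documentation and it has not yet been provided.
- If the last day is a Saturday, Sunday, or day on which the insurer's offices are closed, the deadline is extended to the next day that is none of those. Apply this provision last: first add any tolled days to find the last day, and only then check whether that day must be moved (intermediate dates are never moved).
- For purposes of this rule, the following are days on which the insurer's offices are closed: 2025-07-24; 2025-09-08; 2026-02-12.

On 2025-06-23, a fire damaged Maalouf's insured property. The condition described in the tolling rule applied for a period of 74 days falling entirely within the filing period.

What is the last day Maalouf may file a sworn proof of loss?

Counting 2025-06-23 as day 1, day 155 is November 24, 2025.
Tolling adds 74 days: November 24, 2025 + 74 days = February 6, 2026.
February 6, 2026 is a Friday and not a day on which the insurer's offices are closed, so no extension applies.

February 6, 2026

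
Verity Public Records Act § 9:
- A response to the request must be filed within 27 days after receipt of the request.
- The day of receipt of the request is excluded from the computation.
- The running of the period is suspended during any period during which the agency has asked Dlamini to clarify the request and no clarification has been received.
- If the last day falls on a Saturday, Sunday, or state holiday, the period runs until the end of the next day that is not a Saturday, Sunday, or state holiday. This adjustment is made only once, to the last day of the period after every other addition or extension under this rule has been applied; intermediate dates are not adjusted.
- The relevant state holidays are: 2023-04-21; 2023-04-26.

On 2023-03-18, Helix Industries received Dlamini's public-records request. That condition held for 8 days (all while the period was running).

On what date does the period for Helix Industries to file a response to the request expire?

April 24, 2023

27 days after 2023-03-18 is April 14, 2023.
Tolling adds 8 days: April 14, 2023 + 8 days = April 22, 2023.
April 22, 2023 is Saturday; April 23, 2023 is Sunday. The next qualifying day is April 24, 2023.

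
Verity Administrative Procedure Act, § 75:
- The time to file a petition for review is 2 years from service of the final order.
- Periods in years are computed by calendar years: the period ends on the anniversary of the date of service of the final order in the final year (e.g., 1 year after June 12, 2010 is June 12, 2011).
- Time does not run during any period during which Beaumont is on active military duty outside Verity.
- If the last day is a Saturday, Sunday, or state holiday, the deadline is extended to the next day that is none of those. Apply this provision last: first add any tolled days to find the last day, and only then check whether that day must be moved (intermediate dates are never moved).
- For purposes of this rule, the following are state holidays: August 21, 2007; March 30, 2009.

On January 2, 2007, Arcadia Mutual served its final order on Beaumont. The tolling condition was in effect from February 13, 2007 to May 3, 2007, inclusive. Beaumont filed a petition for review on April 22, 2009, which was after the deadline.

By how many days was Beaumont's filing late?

2 years after January 2, 2007 is January 2, 2009.
From February 13, 2007 through May 3, 2007 inclusive is 80 days; tolling adds 80 days: January 2, 2009 + 80 days = March 23, 2009.
March 23, 2009 is a Monday and not a state holiday, so no extension applies.
The deadline is March 23, 2009; from March 23, 2009 to April 22, 2009 is 30 days.

30 days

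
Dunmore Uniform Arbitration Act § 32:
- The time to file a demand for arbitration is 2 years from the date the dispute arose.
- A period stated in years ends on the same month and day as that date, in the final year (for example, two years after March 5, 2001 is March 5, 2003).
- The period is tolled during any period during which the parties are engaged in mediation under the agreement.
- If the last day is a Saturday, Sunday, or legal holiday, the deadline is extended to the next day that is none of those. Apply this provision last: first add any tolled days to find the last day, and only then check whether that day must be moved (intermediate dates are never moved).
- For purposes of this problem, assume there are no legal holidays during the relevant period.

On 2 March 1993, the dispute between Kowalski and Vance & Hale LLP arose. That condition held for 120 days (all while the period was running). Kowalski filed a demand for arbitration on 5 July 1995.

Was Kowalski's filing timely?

No

2 years after 2 March 1993 is March 2, 1995.
Tolling adds 120 days: March 2, 1995 + 120 days = June 30, 1995.
June 30, 1995 is a Friday and not a legal holiday, so no extension applies.
The deadline is June 30, 1995; the filing on July 5, 1995 is after that date.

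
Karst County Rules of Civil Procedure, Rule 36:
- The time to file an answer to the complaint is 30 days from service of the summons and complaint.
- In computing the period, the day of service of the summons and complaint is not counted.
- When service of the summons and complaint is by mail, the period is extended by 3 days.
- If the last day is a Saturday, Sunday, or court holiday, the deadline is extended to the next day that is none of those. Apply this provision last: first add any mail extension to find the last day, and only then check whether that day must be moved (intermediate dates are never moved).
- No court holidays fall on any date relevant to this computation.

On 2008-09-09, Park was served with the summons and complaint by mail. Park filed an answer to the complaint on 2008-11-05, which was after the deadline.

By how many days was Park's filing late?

23 days

30 days after 2008-09-09 is October 9, 2008.
Service was by mail, adding 3 days: October 9, 2008 + 3 days = October 12, 2008.
October 12, 2008 is Sunday. The next qualifying day is October 13, 2008.
The deadline is October 13, 2008; from October 13, 2008 to November 5, 2008 is 23 days.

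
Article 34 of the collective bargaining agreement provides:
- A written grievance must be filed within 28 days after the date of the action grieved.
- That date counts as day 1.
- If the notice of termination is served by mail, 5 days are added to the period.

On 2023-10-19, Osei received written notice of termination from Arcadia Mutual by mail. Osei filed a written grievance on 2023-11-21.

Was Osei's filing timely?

Counting 2023-10-19 as day 1, day 28 is November 15, 2023.
Service was by mail, adding 5 days: November 15, 2023 + 5 days = November 20, 2023.
The deadline is November 20, 2023; the filing on November 21, 2023 is after that date.

No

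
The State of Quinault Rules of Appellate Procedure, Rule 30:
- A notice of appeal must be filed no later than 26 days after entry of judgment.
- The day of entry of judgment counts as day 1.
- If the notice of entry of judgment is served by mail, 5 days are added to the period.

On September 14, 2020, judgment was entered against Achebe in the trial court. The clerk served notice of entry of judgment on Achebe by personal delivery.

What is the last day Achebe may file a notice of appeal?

October 9, 2020

Counting September 14, 2020 as day 1, day 26 is October 9, 2020.
Service was not by mail, so no mail extension applies.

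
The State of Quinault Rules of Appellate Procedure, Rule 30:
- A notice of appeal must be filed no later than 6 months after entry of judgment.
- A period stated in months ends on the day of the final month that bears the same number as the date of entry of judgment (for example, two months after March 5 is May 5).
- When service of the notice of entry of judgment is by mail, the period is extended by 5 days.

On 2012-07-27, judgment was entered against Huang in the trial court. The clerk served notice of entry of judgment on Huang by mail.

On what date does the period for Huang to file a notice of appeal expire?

February 1, 2013

6 months after 2012-07-27 is January 27, 2013.
Service was by mail, adding 5 days: January 27, 2013 + 5 days = February 1, 2013.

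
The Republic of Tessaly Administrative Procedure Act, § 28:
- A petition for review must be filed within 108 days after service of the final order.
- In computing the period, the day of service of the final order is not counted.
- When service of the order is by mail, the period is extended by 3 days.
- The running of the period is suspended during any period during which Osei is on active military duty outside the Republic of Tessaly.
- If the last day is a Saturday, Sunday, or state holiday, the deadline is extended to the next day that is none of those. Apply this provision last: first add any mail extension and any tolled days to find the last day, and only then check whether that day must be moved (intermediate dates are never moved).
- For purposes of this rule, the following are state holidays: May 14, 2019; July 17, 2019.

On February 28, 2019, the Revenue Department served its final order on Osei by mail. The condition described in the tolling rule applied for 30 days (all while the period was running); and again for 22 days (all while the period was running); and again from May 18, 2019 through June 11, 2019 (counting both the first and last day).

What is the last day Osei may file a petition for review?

108 days after February 28, 2019 is June 16, 2019.
Service was by mail, adding 3 days: June 16, 2019 + 3 days = June 19, 2019.
Tolling adds 30 days: June 19, 2019 + 30 days = July 19, 2019.
Tolling adds 22 days: July 19, 2019 + 22 days = August 10, 2019.
From May 18, 2019 through June 11, 2019 inclusive is 25 days; tolling adds 25 days: August 10, 2019 + 25 days = September 4, 2019.
September 4, 2019 is a Wednesday and not a state holiday, so no extension applies.

September 4, 2019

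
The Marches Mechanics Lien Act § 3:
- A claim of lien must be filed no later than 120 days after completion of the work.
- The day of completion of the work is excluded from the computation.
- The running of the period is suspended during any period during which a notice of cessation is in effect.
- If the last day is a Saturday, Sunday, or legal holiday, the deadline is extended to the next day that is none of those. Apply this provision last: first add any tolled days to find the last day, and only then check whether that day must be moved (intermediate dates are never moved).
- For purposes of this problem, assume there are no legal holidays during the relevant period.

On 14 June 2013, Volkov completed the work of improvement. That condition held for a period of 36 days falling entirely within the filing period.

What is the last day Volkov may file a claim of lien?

120 days after 14 June 2013 is October 12, 2013.
Tolling adds 36 days: October 12, 2013 + 36 days = November 17, 2013.
November 17, 2013 is Sunday. The next qualifying day is November 18, 2013.

November 18, 2013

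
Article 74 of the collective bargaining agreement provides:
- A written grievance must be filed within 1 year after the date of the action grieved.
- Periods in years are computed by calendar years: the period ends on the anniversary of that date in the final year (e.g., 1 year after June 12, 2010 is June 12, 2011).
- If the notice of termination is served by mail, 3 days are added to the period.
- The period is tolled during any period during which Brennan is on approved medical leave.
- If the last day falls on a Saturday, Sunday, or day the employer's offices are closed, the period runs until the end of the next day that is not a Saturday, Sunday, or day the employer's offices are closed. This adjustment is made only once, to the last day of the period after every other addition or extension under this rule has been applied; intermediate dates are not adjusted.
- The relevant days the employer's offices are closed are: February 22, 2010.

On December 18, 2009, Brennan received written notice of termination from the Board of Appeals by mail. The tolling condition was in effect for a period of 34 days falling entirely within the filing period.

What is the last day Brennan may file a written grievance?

1 year after December 18, 2009 is December 18, 2010.
Service was by mail, adding 3 days: December 18, 2010 + 3 days = December 21, 2010.
Tolling adds 34 days: December 21, 2010 + 34 days = January 24, 2011.
January 24, 2011 is a Monday and not a day the employer's offices are closed, so no extension applies.

January 24, 2011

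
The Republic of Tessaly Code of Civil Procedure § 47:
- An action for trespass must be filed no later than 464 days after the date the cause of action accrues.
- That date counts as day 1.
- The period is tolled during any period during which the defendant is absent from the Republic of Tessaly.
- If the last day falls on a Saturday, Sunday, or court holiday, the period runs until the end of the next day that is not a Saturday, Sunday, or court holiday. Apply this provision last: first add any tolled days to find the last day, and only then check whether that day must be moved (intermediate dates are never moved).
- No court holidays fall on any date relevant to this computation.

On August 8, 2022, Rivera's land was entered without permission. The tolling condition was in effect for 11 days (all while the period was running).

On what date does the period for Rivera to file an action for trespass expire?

Counting August 8, 2022 as day 1, day 464 is November 14, 2023.
Tolling adds 11 days: November 14, 2023 + 11 days = November 25, 2023.
November 25, 2023 is Saturday; November 26, 2023 is Sunday. The next qualifying day is November 27, 2023.

November 27, 2023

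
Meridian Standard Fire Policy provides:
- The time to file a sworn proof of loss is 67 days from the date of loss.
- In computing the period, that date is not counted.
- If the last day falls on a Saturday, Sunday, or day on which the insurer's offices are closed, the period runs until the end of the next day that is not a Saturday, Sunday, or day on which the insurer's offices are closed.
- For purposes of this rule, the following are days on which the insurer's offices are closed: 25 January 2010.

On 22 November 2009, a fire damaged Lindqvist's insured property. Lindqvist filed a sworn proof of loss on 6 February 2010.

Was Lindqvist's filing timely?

No

67 days after 22 November 2009 is January 28, 2010.
January 28, 2010 is a Thursday and not a day on which the insurer's offices are closed, so no extension applies.
The deadline is January 28, 2010; the filing on February 6, 2010 is after that date.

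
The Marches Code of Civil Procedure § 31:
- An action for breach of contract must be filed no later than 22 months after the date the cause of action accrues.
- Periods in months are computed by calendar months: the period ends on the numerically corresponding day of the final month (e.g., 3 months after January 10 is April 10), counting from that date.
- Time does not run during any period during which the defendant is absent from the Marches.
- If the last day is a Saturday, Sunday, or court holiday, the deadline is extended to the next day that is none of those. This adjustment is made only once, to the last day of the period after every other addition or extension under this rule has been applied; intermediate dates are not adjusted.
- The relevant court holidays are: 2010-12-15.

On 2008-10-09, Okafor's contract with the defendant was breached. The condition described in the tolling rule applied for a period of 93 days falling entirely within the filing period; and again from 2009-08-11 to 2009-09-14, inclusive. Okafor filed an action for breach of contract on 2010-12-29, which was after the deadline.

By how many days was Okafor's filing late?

22 months after 2008-10-09 is August 9, 2010.
Tolling adds 93 days: August 9, 2010 + 93 days = November 10, 2010.
From August 11, 2009 through September 14, 2009 inclusive is 35 days; tolling adds 35 days: November 10, 2010 + 35 days = December 15, 2010.
December 15, 2010 is a listed holiday. The next qualifying day is December 16, 2010.
The deadline is December 16, 2010; from December 16, 2010 to December 29, 2010 is 13 days.

13 days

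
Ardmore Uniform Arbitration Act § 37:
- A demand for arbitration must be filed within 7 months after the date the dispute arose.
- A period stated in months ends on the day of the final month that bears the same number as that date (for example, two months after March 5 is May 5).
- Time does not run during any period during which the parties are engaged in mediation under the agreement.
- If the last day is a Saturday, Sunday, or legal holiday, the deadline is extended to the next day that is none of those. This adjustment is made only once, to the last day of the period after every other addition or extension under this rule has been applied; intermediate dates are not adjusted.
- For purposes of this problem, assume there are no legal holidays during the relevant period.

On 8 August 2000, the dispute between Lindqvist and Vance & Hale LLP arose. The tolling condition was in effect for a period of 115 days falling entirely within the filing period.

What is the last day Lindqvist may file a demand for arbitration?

July 2, 2001

7 months after 8 August 2000 is March 8, 2001.
Tolling adds 115 days: March 8, 2001 + 115 days = July 1, 2001.
July 1, 2001 is Sunday. The next qualifying day is July 2, 2001.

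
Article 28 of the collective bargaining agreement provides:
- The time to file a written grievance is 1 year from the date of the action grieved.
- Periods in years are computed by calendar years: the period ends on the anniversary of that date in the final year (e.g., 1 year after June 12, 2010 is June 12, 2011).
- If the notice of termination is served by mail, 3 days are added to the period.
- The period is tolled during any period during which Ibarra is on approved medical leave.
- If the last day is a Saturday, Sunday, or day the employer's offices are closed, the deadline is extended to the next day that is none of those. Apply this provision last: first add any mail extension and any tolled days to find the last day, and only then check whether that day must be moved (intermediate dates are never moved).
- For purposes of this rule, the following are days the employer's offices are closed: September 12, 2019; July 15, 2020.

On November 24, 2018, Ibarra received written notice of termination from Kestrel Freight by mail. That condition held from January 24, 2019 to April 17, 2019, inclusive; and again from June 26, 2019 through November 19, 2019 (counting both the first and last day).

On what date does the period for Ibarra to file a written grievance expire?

July 16, 2020

1 year after November 24, 2018 is November 24, 2019.
Service was by mail, adding 3 days: November 24, 2019 + 3 days = November 27, 2019.
From January 24, 2019 through April 17, 2019 inclusive is 84 days; tolling adds 84 days: November 27, 2019 + 84 days = February 19, 2020.
From June 26, 2019 through November 19, 2019 inclusive is 147 days; tolling adds 147 days: February 19, 2020 + 147 days = July 15, 2020.
July 15, 2020 is a listed holiday. The next qualifying day is July 16, 2020.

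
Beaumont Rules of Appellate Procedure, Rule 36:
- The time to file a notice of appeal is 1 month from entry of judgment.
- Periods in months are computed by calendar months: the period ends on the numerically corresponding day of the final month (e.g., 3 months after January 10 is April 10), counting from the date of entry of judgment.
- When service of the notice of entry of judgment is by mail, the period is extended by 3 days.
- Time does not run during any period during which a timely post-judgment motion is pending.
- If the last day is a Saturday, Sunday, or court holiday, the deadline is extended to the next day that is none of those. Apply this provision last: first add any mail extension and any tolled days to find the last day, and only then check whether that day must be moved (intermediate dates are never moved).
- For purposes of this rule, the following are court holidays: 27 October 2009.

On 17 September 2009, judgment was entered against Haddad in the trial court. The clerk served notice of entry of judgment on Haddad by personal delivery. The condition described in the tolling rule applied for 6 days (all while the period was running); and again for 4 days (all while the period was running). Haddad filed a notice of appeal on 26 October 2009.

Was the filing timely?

1 month after 17 September 2009 is October 17, 2009.
Service was not by mail, so no mail extension applies.
Tolling adds 6 days: October 17, 2009 + 6 days = October 23, 2009.
Tolling adds 4 days: October 23, 2009 + 4 days = October 27, 2009.
October 27, 2009 is a listed holiday. The next qualifying day is October 28, 2009.
The deadline is October 28, 2009; the filing on October 26, 2009 is on or before that date.

Yes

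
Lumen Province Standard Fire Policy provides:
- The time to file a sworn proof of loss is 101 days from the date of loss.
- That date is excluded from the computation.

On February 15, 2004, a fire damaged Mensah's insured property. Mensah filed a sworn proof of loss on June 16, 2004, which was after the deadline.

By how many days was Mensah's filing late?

101 days after February 15, 2004 is May 26, 2004.
The deadline is May 26, 2004; from May 26, 2004 to June 16, 2004 is 21 days.

21 days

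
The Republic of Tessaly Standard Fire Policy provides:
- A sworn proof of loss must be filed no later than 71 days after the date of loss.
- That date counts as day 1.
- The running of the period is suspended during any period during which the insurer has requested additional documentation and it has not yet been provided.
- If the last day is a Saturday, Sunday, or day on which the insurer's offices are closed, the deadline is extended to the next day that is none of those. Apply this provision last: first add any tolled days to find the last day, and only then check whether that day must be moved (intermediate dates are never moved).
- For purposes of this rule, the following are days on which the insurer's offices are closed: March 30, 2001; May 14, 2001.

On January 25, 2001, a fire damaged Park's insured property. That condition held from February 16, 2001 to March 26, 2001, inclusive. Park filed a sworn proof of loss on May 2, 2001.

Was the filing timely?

Counting January 25, 2001 as day 1, day 71 is April 5, 2001.
From February 16, 2001 through March 26, 2001 inclusive is 39 days; tolling adds 39 days: April 5, 2001 + 39 days = May 14, 2001.
May 14, 2001 is a listed holiday. The next qualifying day is May 15, 2001.
The deadline is May 15, 2001; the filing on May 2, 2001 is on or before that date.

Yes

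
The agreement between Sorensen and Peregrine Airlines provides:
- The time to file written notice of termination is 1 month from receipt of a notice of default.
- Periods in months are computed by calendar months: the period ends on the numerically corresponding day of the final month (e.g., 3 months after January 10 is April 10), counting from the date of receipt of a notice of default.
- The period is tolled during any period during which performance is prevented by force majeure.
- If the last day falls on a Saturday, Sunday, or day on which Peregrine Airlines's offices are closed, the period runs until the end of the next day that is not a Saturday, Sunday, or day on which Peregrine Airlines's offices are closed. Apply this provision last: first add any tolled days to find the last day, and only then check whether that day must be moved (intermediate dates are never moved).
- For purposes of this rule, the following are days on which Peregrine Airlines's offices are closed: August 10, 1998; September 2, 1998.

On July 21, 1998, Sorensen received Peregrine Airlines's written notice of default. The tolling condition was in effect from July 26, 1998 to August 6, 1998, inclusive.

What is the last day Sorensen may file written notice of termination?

1 month after July 21, 1998 is August 21, 1998.
From July 26, 1998 through August 6, 1998 inclusive is 12 days; tolling adds 12 days: August 21, 1998 + 12 days = September 2, 1998.
September 2, 1998 is a listed holiday. The next qualifying day is September 3, 1998.

September 3, 1998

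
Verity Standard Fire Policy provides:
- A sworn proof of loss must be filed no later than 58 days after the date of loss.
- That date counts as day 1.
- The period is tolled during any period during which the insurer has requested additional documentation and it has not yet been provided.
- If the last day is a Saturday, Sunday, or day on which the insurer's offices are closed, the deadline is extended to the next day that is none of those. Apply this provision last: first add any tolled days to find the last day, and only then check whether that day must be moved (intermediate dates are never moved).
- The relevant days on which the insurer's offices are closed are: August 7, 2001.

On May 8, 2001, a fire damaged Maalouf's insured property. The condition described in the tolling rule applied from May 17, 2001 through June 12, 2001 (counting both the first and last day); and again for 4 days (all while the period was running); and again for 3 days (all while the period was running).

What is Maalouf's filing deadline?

August 8, 2001

Counting May 8, 2001 as day 1, day 58 is July 4, 2001.
From May 17, 2001 through June 12, 2001 inclusive is 27 days; tolling adds 27 days: July 4, 2001 + 27 days = July 31, 2001.
Tolling adds 4 days: July 31, 2001 + 4 days = August 4, 2001.
Tolling adds 3 days: August 4, 2001 + 3 days = August 7, 2001.
August 7, 2001 is a listed holiday. The next qualifying day is August 8, 2001.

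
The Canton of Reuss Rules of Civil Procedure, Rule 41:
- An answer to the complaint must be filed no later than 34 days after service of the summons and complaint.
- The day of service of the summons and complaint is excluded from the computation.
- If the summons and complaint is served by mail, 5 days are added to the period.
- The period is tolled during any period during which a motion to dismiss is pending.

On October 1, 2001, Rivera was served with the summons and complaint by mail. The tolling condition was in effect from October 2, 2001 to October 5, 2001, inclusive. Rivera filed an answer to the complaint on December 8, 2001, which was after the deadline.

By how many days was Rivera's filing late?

34 days after October 1, 2001 is November 4, 2001.
Service was by mail, adding 5 days: November 4, 2001 + 5 days = November 9, 2001.
From October 2, 2001 through October 5, 2001 inclusive is 4 days; tolling adds 4 days: November 9, 2001 + 4 days = November 13, 2001.
The deadline is November 13, 2001; from November 13, 2001 to December 8, 2001 is 25 days.

25 days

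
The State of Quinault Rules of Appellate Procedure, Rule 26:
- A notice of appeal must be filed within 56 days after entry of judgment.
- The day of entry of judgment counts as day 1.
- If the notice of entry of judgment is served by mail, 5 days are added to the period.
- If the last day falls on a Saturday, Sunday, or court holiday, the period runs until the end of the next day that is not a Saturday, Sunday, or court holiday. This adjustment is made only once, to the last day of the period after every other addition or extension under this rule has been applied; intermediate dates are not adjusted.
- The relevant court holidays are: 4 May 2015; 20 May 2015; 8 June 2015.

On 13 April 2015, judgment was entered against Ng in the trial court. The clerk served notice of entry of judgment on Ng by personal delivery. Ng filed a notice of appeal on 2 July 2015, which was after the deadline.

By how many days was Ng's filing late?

23 days

Counting 13 April 2015 as day 1, day 56 is June 7, 2015.
Service was not by mail, so no mail extension applies.
June 7, 2015 is Sunday; June 8, 2015 is a listed holiday. The next qualifying day is June 9, 2015.
The deadline is June 9, 2015; from June 9, 2015 to July 2, 2015 is 23 days.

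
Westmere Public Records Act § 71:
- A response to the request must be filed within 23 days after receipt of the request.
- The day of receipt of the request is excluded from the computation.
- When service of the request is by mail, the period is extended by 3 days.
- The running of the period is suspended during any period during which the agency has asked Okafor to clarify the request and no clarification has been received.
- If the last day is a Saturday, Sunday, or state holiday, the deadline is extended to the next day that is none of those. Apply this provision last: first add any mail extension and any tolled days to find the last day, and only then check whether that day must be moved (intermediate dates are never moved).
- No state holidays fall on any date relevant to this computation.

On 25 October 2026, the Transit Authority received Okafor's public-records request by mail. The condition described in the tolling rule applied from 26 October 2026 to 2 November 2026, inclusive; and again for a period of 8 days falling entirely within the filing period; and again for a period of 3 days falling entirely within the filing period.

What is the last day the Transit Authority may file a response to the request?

December 9, 2026

23 days after 25 October 2026 is November 17, 2026.
Service was by mail, adding 3 days: November 17, 2026 + 3 days = November 20, 2026.
From October 26, 2026 through November 2, 2026 inclusive is 8 days; tolling adds 8 days: November 20, 2026 + 8 days = November 28, 2026.
Tolling adds 8 days: November 28, 2026 + 8 days = December 6, 2026.
Tolling adds 3 days: December 6, 2026 + 3 days = December 9, 2026.
December 9, 2026 is a Wednesday and not a state holiday, so no extension applies.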